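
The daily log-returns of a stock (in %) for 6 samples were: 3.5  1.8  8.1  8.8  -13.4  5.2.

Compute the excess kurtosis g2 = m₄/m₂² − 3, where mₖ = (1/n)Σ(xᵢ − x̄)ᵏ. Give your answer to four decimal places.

x̄ = 2.3333
Σ(xᵢ − x̄)² = 332.4733 ⇒ m₂ = 55.41222
Σ(xᵢ − x̄)⁴ = 64199.0014 ⇒ m₄ = 10699.83357
m₂² = 3070.51437
g2 = m₄/m₂² − 3 = 3.48470 − 3 ≈ 0.4847

0.4847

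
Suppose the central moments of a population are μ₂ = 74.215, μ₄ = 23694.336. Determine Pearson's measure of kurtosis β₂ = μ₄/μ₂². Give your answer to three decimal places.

4.302

μ₂² = 74.215² = 5507.86623
μ₄/μ₂² = 23694.336 / 5507.86623 = 4.30191
β₂ ≈ 4.302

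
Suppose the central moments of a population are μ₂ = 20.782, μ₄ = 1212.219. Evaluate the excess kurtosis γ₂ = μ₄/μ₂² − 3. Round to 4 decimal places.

-0.1932

μ₂² = 20.782² = 431.89152
μ₄/μ₂² = 1212.219 / 431.89152 = 2.80677
γ₂ = 2.80677 − 3 ≈ -0.1932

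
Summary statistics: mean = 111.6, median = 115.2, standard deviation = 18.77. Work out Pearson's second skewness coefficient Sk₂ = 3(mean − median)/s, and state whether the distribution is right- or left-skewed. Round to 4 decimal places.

Sk₂ = 3(111.6 − 115.2) / 18.77 = 3 × -3.6000 / 18.77
    = -10.8000 / 18.77 ≈ -0.5754
Sk₂ < 0 ⇒ mean < median ⇒ left-skewed (negative skew).

-0.5754, left-skewed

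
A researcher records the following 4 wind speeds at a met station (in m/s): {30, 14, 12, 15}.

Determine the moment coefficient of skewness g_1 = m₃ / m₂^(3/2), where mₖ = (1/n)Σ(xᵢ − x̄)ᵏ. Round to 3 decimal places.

1.075

x̄ = (30 + 14 + 12 + 15) / 4 = 17.7500
deviations (xᵢ − x̄): 12.2500, -3.7500, -5.7500, -2.7500
Σ(xᵢ − x̄)² = 204.7500 ⇒ m₂ = 204.7500/4 = 51.18750
Σ(xᵢ − x̄)³ = 1574.6250 ⇒ m₃ = 1574.6250/4 = 393.65625
m₂^(3/2) = 51.18750^(1.5) = 366.22322
g_1 = m₃ / m₂^(3/2) = 393.65625 / 366.22322 ≈ 1.075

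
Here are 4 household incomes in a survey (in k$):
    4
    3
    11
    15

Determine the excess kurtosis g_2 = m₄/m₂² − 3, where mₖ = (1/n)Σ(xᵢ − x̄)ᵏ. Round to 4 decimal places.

-1.6796

x̄ = 8.2500
Σ(xᵢ − x̄)² = 98.7500 ⇒ m₂ = 24.68750
Σ(xᵢ − x̄)⁴ = 3219.0781 ⇒ m₄ = 804.76953
m₂² = 609.47266
g_2 = m₄/m₂² − 3 = 1.32044 − 3 ≈ -1.6796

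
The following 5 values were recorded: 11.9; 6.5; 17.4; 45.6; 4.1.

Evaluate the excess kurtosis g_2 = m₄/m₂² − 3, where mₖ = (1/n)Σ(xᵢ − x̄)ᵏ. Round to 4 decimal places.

x̄ = 17.1000
Σ(xᵢ − x̄)² = 1120.7400 ⇒ m₂ = 224.14800
Σ(xᵢ − x̄)⁴ = 701667.0018 ⇒ m₄ = 140333.40036
m₂² = 50242.32590
g_2 = m₄/m₂² − 3 = 2.79313 − 3 ≈ -0.2069

-0.2069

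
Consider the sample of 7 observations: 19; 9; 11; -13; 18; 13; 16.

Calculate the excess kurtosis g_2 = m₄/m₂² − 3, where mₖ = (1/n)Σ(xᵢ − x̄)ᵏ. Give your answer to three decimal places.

x̄ = 10.4286
Σ(xᵢ − x̄)² = 719.7143 ⇒ m₂ = 102.81633
Σ(xᵢ − x̄)⁴ = 310984.5773 ⇒ m₄ = 44426.36818
m₂² = 10571.19700
g_2 = m₄/m₂² − 3 = 4.20259 − 3 ≈ 1.203

1.203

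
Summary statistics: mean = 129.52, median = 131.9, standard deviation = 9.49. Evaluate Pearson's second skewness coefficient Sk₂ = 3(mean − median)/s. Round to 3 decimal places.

Sk₂ = 3(129.52 − 131.9) / 9.49 = 3 × -2.3800 / 9.49
    = -7.1400 / 9.49 ≈ -0.752

-0.752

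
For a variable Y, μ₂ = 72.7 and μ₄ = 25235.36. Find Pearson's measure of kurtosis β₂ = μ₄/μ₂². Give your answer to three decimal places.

μ₂² = 72.7² = 5285.29000
μ₄/μ₂² = 25235.36 / 5285.29000 = 4.77464
β₂ ≈ 4.775

4.775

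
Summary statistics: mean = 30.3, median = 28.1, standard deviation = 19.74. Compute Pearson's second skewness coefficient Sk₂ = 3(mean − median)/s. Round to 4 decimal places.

0.3343

Sk₂ = 3(30.3 − 28.1) / 19.74 = 3 × 2.2000 / 19.74
    = 6.6000 / 19.74 ≈ 0.3343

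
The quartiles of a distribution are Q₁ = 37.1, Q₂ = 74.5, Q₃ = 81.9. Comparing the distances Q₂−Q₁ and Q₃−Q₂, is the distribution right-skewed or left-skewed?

Q₂ − Q₁ = 37.4;  Q₃ − Q₂ = 7.4
Q₂ − Q₁ > Q₃ − Q₂ ⇒ the lower half is more spread out ⇒ left-skewed.

left-skewed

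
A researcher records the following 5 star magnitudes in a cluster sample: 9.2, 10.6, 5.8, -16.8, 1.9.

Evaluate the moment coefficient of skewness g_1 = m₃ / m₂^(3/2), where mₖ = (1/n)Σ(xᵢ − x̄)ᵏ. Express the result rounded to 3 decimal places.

-1.180

x̄ = (9.2 + 10.6 + 5.8 - 16.8 + 1.9) / 5 = 2.1400
deviations (xᵢ − x̄): 7.0600, 8.4600, 3.6600, -18.9400, -0.2400
Σ(xᵢ − x̄)² = 493.5920 ⇒ m₂ = 493.5920/5 = 98.71840
Σ(xᵢ − x̄)³ = -5787.8194 ⇒ m₃ = -5787.8194/5 = -1157.56387
m₂^(3/2) = 98.71840^(1.5) = 980.83773
g_1 = m₃ / m₂^(3/2) = -1157.56387 / 980.83773 ≈ -1.180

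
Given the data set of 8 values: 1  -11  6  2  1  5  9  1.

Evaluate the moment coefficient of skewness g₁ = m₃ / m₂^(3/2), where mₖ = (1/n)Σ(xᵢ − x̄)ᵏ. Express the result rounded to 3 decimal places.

x̄ = (1 - 11 + 6 + 2 + 1 + 5 + 9 + 1) / 8 = 1.7500
deviations (xᵢ − x̄): -0.7500, -12.7500, 4.2500, 0.2500, -0.7500, 3.2500, 7.2500, -0.7500
Σ(xᵢ − x̄)² = 245.5000 ⇒ m₂ = 245.5000/8 = 30.68750
Σ(xᵢ − x̄)³ = -1581.7500 ⇒ m₃ = -1581.7500/8 = -197.71875
m₂^(3/2) = 30.68750^(1.5) = 169.99739
g₁ = m₃ / m₂^(3/2) = -197.71875 / 169.99739 ≈ -1.163

-1.163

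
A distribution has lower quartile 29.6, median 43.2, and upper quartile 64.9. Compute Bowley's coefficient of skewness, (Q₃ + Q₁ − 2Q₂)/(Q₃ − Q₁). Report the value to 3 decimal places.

0.229

numerator: Q₃ + Q₁ − 2Q₂ = 64.9 + 29.6 − 2×43.2 = 8.1000
denominator: Q₃ − Q₁ = 64.9 − 29.6 = 35.3000
Bowley skewness = 8.1000 / 35.3000 ≈ 0.229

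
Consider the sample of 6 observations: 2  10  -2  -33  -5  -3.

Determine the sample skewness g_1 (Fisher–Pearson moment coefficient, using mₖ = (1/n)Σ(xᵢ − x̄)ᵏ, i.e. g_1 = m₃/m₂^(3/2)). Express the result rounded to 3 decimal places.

x̄ = (2 + 10 - 2 - 33 - 5 - 3) / 6 = -5.1667
deviations (xᵢ − x̄): 7.1667, 15.1667, 3.1667, -27.8333, 0.1667, 2.1667
Σ(xᵢ − x̄)² = 1070.8333 ⇒ m₂ = 1070.8333/6 = 178.47222
Σ(xᵢ − x̄)³ = -17663.5556 ⇒ m₃ = -17663.5556/6 = -2943.92593
m₂^(3/2) = 178.47222^(1.5) = 2384.27281
g_1 = m₃ / m₂^(3/2) = -2943.92593 / 2384.27281 ≈ -1.235

-1.235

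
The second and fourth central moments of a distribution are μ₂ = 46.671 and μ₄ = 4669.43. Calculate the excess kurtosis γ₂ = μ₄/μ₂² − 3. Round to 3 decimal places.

-0.856

μ₂² = 46.671² = 2178.18224
μ₄/μ₂² = 4669.43 / 2178.18224 = 2.14373
γ₂ = 2.14373 − 3 ≈ -0.856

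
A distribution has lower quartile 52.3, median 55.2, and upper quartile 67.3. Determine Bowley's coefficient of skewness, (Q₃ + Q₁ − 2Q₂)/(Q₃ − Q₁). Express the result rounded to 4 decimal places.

0.6133

numerator: Q₃ + Q₁ − 2Q₂ = 67.3 + 52.3 − 2×55.2 = 9.2000
denominator: Q₃ − Q₁ = 67.3 − 52.3 = 15.0000
Bowley skewness = 9.2000 / 15.0000 ≈ 0.6133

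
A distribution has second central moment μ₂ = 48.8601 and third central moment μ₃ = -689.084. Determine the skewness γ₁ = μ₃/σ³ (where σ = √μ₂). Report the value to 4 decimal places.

σ = √μ₂ = √48.8601 = 6.99000
σ³ = μ₂^(3/2) = 341.53210
γ₁ = μ₃/σ³ = -689.084 / 341.53210 ≈ -2.0176

-2.0176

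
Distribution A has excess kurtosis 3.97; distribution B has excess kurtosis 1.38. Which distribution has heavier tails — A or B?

A

Higher excess kurtosis ⇒ heavier tails relative to the normal distribution.
3.97 vs 1.38: the larger is 3.97, so A has heavier tails.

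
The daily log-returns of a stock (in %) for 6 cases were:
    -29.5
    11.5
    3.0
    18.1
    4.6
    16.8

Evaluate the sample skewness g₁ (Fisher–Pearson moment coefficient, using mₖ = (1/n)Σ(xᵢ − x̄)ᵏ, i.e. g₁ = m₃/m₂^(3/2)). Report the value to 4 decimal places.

x̄ = (-29.5 + 11.5 + 3.0 + 18.1 + 4.6 + 16.8) / 6 = 4.0833
deviations (xᵢ − x̄): -33.5833, 7.4167, -1.0833, 14.0167, 0.5167, 12.7167
Σ(xᵢ − x̄)² = 1542.4683 ⇒ m₂ = 1542.4683/6 = 257.07806
Σ(xᵢ − x̄)³ = -32659.5316 ⇒ m₃ = -32659.5316/6 = -5443.25526
m₂^(3/2) = 257.07806^(1.5) = 4121.90055
g₁ = m₃ / m₂^(3/2) = -5443.25526 / 4121.90055 ≈ -1.3206

-1.3206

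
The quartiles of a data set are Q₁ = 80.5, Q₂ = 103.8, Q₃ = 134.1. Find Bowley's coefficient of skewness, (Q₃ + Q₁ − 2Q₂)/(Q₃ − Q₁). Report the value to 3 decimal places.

0.131

numerator: Q₃ + Q₁ − 2Q₂ = 134.1 + 80.5 − 2×103.8 = 7.0000
denominator: Q₃ − Q₁ = 134.1 − 80.5 = 53.6000
Bowley skewness = 7.0000 / 53.6000 ≈ 0.131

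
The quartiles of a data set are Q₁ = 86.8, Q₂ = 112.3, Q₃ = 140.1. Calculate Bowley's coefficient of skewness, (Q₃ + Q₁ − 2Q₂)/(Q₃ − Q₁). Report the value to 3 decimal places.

0.043

numerator: Q₃ + Q₁ − 2Q₂ = 140.1 + 86.8 − 2×112.3 = 2.3000
denominator: Q₃ − Q₁ = 140.1 − 86.8 = 53.3000
Bowley skewness = 2.3000 / 53.3000 ≈ 0.043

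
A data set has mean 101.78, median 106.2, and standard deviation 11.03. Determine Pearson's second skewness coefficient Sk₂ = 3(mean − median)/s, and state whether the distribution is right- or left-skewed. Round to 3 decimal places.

Sk₂ = 3(101.78 − 106.2) / 11.03 = 3 × -4.4200 / 11.03
    = -13.2600 / 11.03 ≈ -1.202
Sk₂ < 0 ⇒ mean < median ⇒ left-skewed (negative skew).

-1.202, left-skewed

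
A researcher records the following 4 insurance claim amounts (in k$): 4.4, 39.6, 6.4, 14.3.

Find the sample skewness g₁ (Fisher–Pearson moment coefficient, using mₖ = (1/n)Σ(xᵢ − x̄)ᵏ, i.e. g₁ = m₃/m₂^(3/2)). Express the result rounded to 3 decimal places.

0.932

x̄ = (4.4 + 39.6 + 6.4 + 14.3) / 4 = 16.1750
deviations (xᵢ − x̄): -11.7750, 23.4250, -9.7750, -1.8750
Σ(xᵢ − x̄)² = 786.4475 ⇒ m₂ = 786.4475/4 = 196.61188
Σ(xᵢ − x̄)³ = 10280.8046 ⇒ m₃ = 10280.8046/4 = 2570.20116
m₂^(3/2) = 196.61188^(1.5) = 2756.85940
g₁ = m₃ / m₂^(3/2) = 2570.20116 / 2756.85940 ≈ 0.932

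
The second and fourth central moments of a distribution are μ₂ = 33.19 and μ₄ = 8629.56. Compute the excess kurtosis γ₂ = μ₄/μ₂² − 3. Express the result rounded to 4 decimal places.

4.8338

μ₂² = 33.19² = 1101.57610
μ₄/μ₂² = 8629.56 / 1101.57610 = 7.83383
γ₂ = 7.83383 − 3 ≈ 4.8338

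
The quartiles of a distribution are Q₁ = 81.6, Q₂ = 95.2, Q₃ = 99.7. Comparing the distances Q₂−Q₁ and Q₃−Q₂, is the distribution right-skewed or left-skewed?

Q₂ − Q₁ = 13.6;  Q₃ − Q₂ = 4.5
Q₂ − Q₁ > Q₃ − Q₂ ⇒ the lower half is more spread out ⇒ left-skewed.

left-skewed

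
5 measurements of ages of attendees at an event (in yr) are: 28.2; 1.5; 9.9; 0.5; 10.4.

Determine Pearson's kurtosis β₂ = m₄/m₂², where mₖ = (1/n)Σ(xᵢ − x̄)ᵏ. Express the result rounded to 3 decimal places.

x̄ = 10.1000
Σ(xᵢ − x̄)² = 493.8600 ⇒ m₂ = 98.77200
Σ(xᵢ − x̄)⁴ = 121291.8690 ⇒ m₄ = 24258.37380
m₂² = 9755.90798
β₂ = m₄/m₂² = 24258.37380 / 9755.90798 ≈ 2.487

2.487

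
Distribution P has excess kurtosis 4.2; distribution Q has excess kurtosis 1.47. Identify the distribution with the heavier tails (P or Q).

P

Higher excess kurtosis ⇒ heavier tails relative to the normal distribution.
4.2 vs 1.47: the larger is 4.2, so P has heavier tails.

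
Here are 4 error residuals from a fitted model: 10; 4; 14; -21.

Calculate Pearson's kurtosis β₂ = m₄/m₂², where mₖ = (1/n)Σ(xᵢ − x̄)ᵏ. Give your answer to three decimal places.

2.151

x̄ = 1.7500
Σ(xᵢ − x̄)² = 740.7500 ⇒ m₂ = 185.18750
Σ(xᵢ − x̄)⁴ = 295047.8281 ⇒ m₄ = 73761.95703
m₂² = 34294.41016
β₂ = m₄/m₂² = 73761.95703 / 34294.41016 ≈ 2.151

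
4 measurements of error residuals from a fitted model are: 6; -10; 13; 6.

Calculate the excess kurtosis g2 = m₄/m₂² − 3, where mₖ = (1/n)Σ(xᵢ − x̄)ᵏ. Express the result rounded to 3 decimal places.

-0.873

x̄ = 3.7500
Σ(xᵢ − x̄)² = 284.7500 ⇒ m₂ = 71.18750
Σ(xᵢ − x̄)⁴ = 43116.8281 ⇒ m₄ = 10779.20703
m₂² = 5067.66016
g2 = m₄/m₂² − 3 = 2.12706 − 3 ≈ -0.873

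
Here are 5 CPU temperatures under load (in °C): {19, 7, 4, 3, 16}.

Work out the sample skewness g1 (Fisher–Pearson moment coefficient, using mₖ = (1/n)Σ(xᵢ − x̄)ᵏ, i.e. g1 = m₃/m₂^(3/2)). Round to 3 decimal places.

x̄ = (19 + 7 + 4 + 3 + 16) / 5 = 9.8000
deviations (xᵢ − x̄): 9.2000, -2.8000, -5.8000, -6.8000, 6.2000
Σ(xᵢ − x̄)² = 210.8000 ⇒ m₂ = 210.8000/5 = 42.16000
Σ(xᵢ − x̄)³ = 485.5200 ⇒ m₃ = 485.5200/5 = 97.10400
m₂^(3/2) = 42.16000^(1.5) = 273.74797
g1 = m₃ / m₂^(3/2) = 97.10400 / 273.74797 ≈ 0.355

0.355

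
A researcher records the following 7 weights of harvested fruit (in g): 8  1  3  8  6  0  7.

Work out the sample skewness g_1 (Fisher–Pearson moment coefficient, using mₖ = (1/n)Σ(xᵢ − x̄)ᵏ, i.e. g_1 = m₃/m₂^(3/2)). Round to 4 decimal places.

x̄ = (8 + 1 + 3 + 8 + 6 + 0 + 7) / 7 = 4.7143
deviations (xᵢ − x̄): 3.2857, -3.7143, -1.7143, 3.2857, 1.2857, -4.7143, 2.2857
Σ(xᵢ − x̄)² = 67.4286 ⇒ m₂ = 67.4286/7 = 9.63265
Σ(xᵢ − x̄)³ = -76.0408 ⇒ m₃ = -76.0408/7 = -10.86297
m₂^(3/2) = 9.63265^(1.5) = 29.89640
g_1 = m₃ / m₂^(3/2) = -10.86297 / 29.89640 ≈ -0.3634

-0.3634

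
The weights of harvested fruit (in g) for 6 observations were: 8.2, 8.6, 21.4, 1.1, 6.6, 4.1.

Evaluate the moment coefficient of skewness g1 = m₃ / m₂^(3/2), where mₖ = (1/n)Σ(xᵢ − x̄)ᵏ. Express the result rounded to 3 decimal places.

1.138

x̄ = (8.2 + 8.6 + 21.4 + 1.1 + 6.6 + 4.1) / 6 = 8.3333
deviations (xᵢ − x̄): -0.1333, 0.2667, 13.0667, -7.2333, -1.7333, -4.2333
Σ(xᵢ − x̄)² = 244.0733 ⇒ m₂ = 244.0733/6 = 40.67889
Σ(xᵢ − x̄)³ = 1771.4604 ⇒ m₃ = 1771.4604/6 = 295.24341
m₂^(3/2) = 40.67889^(1.5) = 259.44997
g1 = m₃ / m₂^(3/2) = 295.24341 / 259.44997 ≈ 1.138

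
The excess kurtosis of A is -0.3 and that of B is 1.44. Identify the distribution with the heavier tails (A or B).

Higher excess kurtosis ⇒ heavier tails relative to the normal distribution.
-0.3 vs 1.44: the larger is 1.44, so B has heavier tails. (B is leptokurtic — heavier-than-normal tails; the other is platykurtic.)

B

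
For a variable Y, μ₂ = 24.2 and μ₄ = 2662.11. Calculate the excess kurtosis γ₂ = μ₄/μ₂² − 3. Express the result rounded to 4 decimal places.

μ₂² = 24.2² = 585.64000
μ₄/μ₂² = 2662.11 / 585.64000 = 4.54564
γ₂ = 4.54564 − 3 ≈ 1.5456

1.5456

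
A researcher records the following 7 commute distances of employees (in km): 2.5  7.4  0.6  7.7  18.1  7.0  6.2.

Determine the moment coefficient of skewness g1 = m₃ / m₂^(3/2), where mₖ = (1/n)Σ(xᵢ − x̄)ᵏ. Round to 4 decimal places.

x̄ = (2.5 + 7.4 + 0.6 + 7.7 + 18.1 + 7.0 + 6.2) / 7 = 7.0714
deviations (xᵢ − x̄): -4.5714, 0.3286, -6.4714, 0.6286, 11.0286, -0.0714, -0.8714
Σ(xᵢ − x̄)² = 185.6743 ⇒ m₂ = 185.6743/7 = 26.52490
Σ(xᵢ − x̄)³ = 974.4671 ⇒ m₃ = 974.4671/7 = 139.20959
m₂^(3/2) = 26.52490^(1.5) = 136.60940
g1 = m₃ / m₂^(3/2) = 139.20959 / 136.60940 ≈ 1.0190

1.0190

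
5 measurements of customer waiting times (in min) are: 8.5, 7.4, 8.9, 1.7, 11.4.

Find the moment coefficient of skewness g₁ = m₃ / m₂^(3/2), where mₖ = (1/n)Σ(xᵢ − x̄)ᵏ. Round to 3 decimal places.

x̄ = (8.5 + 7.4 + 8.9 + 1.7 + 11.4) / 5 = 7.5800
deviations (xᵢ − x̄): 0.9200, -0.1800, 1.3200, -5.8800, 3.8200
Σ(xᵢ − x̄)² = 51.7880 ⇒ m₂ = 51.7880/5 = 10.35760
Σ(xᵢ − x̄)³ = -144.4817 ⇒ m₃ = -144.4817/5 = -28.89634
m₂^(3/2) = 10.35760^(1.5) = 33.33410
g₁ = m₃ / m₂^(3/2) = -28.89634 / 33.33410 ≈ -0.867

-0.867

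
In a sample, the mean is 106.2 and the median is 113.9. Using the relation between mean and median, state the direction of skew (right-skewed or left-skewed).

mean − median = 106.2 − 113.9 = -7.7
mean < median ⇒ the longer tail is on the left ⇒ left-skewed (negatively skewed).

left-skewed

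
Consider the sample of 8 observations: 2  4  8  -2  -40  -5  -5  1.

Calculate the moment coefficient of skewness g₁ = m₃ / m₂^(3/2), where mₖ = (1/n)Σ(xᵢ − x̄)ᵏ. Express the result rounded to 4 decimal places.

-1.8737

x̄ = (2 + 4 + 8 - 2 - 40 - 5 - 5 + 1) / 8 = -4.6250
deviations (xᵢ − x̄): 6.6250, 8.6250, 12.6250, 2.6250, -35.3750, -0.3750, -0.3750, 5.6250
Σ(xᵢ − x̄)² = 1567.8750 ⇒ m₂ = 1567.8750/8 = 195.98438
Σ(xᵢ − x̄)³ = -41127.2813 ⇒ m₃ = -41127.2813/8 = -5140.91016
m₂^(3/2) = 195.98438^(1.5) = 2743.67188
g₁ = m₃ / m₂^(3/2) = -5140.91016 / 2743.67188 ≈ -1.8737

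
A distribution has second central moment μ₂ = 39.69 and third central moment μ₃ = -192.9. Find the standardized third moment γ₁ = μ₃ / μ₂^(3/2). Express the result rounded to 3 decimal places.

-0.771

σ = √μ₂ = √39.69 = 6.30000
σ³ = μ₂^(3/2) = 250.04700
γ₁ = μ₃/σ³ = -192.9 / 250.04700 ≈ -0.771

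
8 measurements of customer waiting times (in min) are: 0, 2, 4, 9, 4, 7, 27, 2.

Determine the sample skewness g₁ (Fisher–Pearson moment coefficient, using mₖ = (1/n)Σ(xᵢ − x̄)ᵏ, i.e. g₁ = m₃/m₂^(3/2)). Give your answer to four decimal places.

x̄ = (0 + 2 + 4 + 9 + 4 + 7 + 27 + 2) / 8 = 6.8750
deviations (xᵢ − x̄): -6.8750, -4.8750, -2.8750, 2.1250, -2.8750, 0.1250, 20.1250, -4.8750
Σ(xᵢ − x̄)² = 520.8750 ⇒ m₂ = 520.8750/8 = 65.10938
Σ(xᵢ − x̄)³ = 7556.3438 ⇒ m₃ = 7556.3438/8 = 944.54297
m₂^(3/2) = 65.10938^(1.5) = 525.37002
g₁ = m₃ / m₂^(3/2) = 944.54297 / 525.37002 ≈ 1.7979

1.7979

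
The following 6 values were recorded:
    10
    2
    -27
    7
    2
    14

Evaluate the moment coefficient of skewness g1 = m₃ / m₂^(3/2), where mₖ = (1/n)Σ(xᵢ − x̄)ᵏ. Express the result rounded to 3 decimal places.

x̄ = (10 + 2 - 27 + 7 + 2 + 14) / 6 = 1.3333
deviations (xᵢ − x̄): 8.6667, 0.6667, -28.3333, 5.6667, 0.6667, 12.6667
Σ(xᵢ − x̄)² = 1071.3333 ⇒ m₂ = 1071.3333/6 = 178.55556
Σ(xᵢ − x̄)³ = -19879.5556 ⇒ m₃ = -19879.5556/6 = -3313.25926
m₂^(3/2) = 178.55556^(1.5) = 2385.94293
g1 = m₃ / m₂^(3/2) = -3313.25926 / 2385.94293 ≈ -1.389

-1.389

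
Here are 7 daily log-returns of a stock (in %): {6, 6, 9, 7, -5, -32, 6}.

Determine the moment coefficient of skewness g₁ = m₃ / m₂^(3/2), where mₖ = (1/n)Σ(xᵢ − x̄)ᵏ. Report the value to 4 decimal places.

-1.6941

x̄ = (6 + 6 + 9 + 7 - 5 - 32 + 6) / 7 = -0.4286
deviations (xᵢ − x̄): 6.4286, 6.4286, 9.4286, 7.4286, -4.5714, -31.5714, 6.4286
Σ(xᵢ − x̄)² = 1285.7143 ⇒ m₂ = 1285.7143/7 = 183.67347
Σ(xᵢ − x̄)³ = -29519.3878 ⇒ m₃ = -29519.3878/7 = -4217.05539
m₂^(3/2) = 183.67347^(1.5) = 2489.25647
g₁ = m₃ / m₂^(3/2) = -4217.05539 / 2489.25647 ≈ -1.6941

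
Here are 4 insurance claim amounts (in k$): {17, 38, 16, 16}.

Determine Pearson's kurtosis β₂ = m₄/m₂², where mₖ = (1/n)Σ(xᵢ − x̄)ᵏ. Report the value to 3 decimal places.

x̄ = 21.7500
Σ(xᵢ − x̄)² = 352.7500 ⇒ m₂ = 88.18750
Σ(xᵢ − x̄)⁴ = 72424.3281 ⇒ m₄ = 18106.08203
m₂² = 7777.03516
β₂ = m₄/m₂² = 18106.08203 / 7777.03516 ≈ 2.328

2.328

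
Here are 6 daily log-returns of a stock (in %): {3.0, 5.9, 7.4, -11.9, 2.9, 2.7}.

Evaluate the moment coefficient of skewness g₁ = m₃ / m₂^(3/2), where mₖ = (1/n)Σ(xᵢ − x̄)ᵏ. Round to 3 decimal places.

-1.475

x̄ = (3.0 + 5.9 + 7.4 - 11.9 + 2.9 + 2.7) / 6 = 1.6667
deviations (xᵢ − x̄): 1.3333, 4.2333, 5.7333, -13.5667, 1.2333, 1.0333
Σ(xᵢ − x̄)² = 239.2133 ⇒ m₂ = 239.2133/6 = 39.86889
Σ(xᵢ − x̄)³ = -2227.3284 ⇒ m₃ = -2227.3284/6 = -371.22141
m₂^(3/2) = 39.86889^(1.5) = 251.73940
g₁ = m₃ / m₂^(3/2) = -371.22141 / 251.73940 ≈ -1.475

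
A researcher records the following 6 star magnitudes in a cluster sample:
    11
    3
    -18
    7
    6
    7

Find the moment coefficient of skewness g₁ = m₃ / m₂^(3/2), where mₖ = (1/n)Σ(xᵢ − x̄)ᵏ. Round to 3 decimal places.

-1.548

x̄ = (11 + 3 - 18 + 7 + 6 + 7) / 6 = 2.6667
deviations (xᵢ − x̄): 8.3333, 0.3333, -20.6667, 4.3333, 3.3333, 4.3333
Σ(xᵢ − x̄)² = 545.3333 ⇒ m₂ = 545.3333/6 = 90.88889
Σ(xᵢ − x̄)³ = -8048.4444 ⇒ m₃ = -8048.4444/6 = -1341.40741
m₂^(3/2) = 90.88889^(1.5) = 866.49526
g₁ = m₃ / m₂^(3/2) = -1341.40741 / 866.49526 ≈ -1.548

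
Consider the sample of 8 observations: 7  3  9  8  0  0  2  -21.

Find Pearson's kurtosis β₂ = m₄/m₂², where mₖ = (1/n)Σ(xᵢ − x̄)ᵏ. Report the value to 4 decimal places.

x̄ = 1.0000
Σ(xᵢ − x̄)² = 640.0000 ⇒ m₂ = 80.00000
Σ(xᵢ − x̄)⁴ = 242068.0000 ⇒ m₄ = 30258.50000
m₂² = 6400.00000
β₂ = m₄/m₂² = 30258.50000 / 6400.00000 ≈ 4.7279

4.7279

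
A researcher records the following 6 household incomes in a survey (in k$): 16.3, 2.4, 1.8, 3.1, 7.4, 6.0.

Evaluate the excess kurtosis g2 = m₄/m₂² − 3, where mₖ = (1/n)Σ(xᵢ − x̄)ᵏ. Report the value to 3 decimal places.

0.114

x̄ = 6.1667
Σ(xᵢ − x̄)² = 146.8933 ⇒ m₂ = 24.48222
Σ(xᵢ − x̄)⁴ = 11199.7264 ⇒ m₄ = 1866.62107
m₂² = 599.37920
g2 = m₄/m₂² − 3 = 3.11426 − 3 ≈ 0.114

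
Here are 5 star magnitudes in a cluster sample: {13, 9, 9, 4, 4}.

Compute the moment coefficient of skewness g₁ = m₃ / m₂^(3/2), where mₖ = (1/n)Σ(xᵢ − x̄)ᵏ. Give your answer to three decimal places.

x̄ = (13 + 9 + 9 + 4 + 4) / 5 = 7.8000
deviations (xᵢ − x̄): 5.2000, 1.2000, 1.2000, -3.8000, -3.8000
Σ(xᵢ − x̄)² = 58.8000 ⇒ m₂ = 58.8000/5 = 11.76000
Σ(xᵢ − x̄)³ = 34.3200 ⇒ m₃ = 34.3200/5 = 6.86400
m₂^(3/2) = 11.76000^(1.5) = 40.32840
g₁ = m₃ / m₂^(3/2) = 6.86400 / 40.32840 ≈ 0.170

0.170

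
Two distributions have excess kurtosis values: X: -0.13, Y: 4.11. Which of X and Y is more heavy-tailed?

Y

Higher excess kurtosis ⇒ heavier tails relative to the normal distribution.
-0.13 vs 4.11: the larger is 4.11, so Y has heavier tails. (Y is leptokurtic — heavier-than-normal tails; the other is platykurtic.)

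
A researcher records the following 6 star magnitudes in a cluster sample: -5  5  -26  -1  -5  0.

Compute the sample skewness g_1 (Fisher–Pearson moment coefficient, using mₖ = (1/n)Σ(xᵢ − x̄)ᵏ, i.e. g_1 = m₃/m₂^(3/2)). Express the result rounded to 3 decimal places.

x̄ = (-5 + 5 - 26 - 1 - 5 + 0) / 6 = -5.3333
deviations (xᵢ − x̄): 0.3333, 10.3333, -20.6667, 4.3333, 0.3333, 5.3333
Σ(xᵢ − x̄)² = 581.3333 ⇒ m₂ = 581.3333/6 = 96.88889
Σ(xᵢ − x̄)³ = -7490.4444 ⇒ m₃ = -7490.4444/6 = -1248.40741
m₂^(3/2) = 96.88889^(1.5) = 953.69820
g_1 = m₃ / m₂^(3/2) = -1248.40741 / 953.69820 ≈ -1.309

-1.309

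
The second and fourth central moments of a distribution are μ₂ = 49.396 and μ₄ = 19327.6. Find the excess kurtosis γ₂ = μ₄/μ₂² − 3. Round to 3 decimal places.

μ₂² = 49.396² = 2439.96482
μ₄/μ₂² = 19327.6 / 2439.96482 = 7.92126
γ₂ = 7.92126 − 3 ≈ 4.921

4.921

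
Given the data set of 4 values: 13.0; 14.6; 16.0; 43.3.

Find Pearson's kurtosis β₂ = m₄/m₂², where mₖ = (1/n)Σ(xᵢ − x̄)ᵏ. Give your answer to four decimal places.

2.3144

x̄ = 21.7250
Σ(xᵢ − x̄)² = 625.1475 ⇒ m₂ = 156.28687
Σ(xᵢ − x̄)⁴ = 226118.7133 ⇒ m₄ = 56529.67833
m₂² = 24425.58730
β₂ = m₄/m₂² = 56529.67833 / 24425.58730 ≈ 2.3144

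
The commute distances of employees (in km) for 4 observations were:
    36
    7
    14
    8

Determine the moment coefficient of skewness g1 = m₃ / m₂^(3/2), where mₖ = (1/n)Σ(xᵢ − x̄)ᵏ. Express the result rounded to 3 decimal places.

0.986

x̄ = (36 + 7 + 14 + 8) / 4 = 16.2500
deviations (xᵢ − x̄): 19.7500, -9.2500, -2.2500, -8.2500
Σ(xᵢ − x̄)² = 548.7500 ⇒ m₂ = 548.7500/4 = 137.18750
Σ(xᵢ − x̄)³ = 6339.3750 ⇒ m₃ = 6339.3750/4 = 1584.84375
m₂^(3/2) = 137.18750^(1.5) = 1606.83696
g1 = m₃ / m₂^(3/2) = 1584.84375 / 1606.83696 ≈ 0.986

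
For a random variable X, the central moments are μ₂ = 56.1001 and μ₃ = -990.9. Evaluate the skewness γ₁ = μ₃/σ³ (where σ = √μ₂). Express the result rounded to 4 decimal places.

-2.3582

σ = √μ₂ = √56.1001 = 7.49000
σ³ = μ₂^(3/2) = 420.18975
γ₁ = μ₃/σ³ = -990.9 / 420.18975 ≈ -2.3582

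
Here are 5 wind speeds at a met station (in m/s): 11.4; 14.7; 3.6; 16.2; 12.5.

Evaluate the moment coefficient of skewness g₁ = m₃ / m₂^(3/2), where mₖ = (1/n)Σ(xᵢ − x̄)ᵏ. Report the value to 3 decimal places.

x̄ = (11.4 + 14.7 + 3.6 + 16.2 + 12.5) / 5 = 11.6800
deviations (xᵢ − x̄): -0.2800, 3.0200, -8.0800, 4.5200, 0.8200
Σ(xᵢ − x̄)² = 95.5880 ⇒ m₂ = 95.5880/5 = 19.11760
Σ(xᵢ − x̄)³ = -407.0957 ⇒ m₃ = -407.0957/5 = -81.41914
m₂^(3/2) = 19.11760^(1.5) = 83.58918
g₁ = m₃ / m₂^(3/2) = -81.41914 / 83.58918 ≈ -0.974

-0.974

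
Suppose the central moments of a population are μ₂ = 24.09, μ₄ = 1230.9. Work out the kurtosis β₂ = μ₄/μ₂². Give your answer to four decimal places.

2.1210

μ₂² = 24.09² = 580.32810
μ₄/μ₂² = 1230.9 / 580.32810 = 2.12104
β₂ ≈ 2.1210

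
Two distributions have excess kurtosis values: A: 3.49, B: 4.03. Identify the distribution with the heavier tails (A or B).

Higher excess kurtosis ⇒ heavier tails relative to the normal distribution.
3.49 vs 4.03: the larger is 4.03, so B has heavier tails.

B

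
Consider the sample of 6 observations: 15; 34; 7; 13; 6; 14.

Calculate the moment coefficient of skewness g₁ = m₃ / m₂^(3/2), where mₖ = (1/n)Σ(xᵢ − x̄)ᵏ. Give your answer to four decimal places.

x̄ = (15 + 34 + 7 + 13 + 6 + 14) / 6 = 14.8333
deviations (xᵢ − x̄): 0.1667, 19.1667, -7.8333, -1.8333, -8.8333, -0.8333
Σ(xᵢ − x̄)² = 510.8333 ⇒ m₂ = 510.8333/6 = 85.13889
Σ(xᵢ − x̄)³ = 5864.4444 ⇒ m₃ = 5864.4444/6 = 977.40741
m₂^(3/2) = 85.13889^(1.5) = 785.58280
g₁ = m₃ / m₂^(3/2) = 977.40741 / 785.58280 ≈ 1.2442

1.2442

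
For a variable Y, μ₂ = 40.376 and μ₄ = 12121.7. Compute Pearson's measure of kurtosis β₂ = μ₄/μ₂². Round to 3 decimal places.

7.436

μ₂² = 40.376² = 1630.22138
μ₄/μ₂² = 12121.7 / 1630.22138 = 7.43562
β₂ ≈ 7.436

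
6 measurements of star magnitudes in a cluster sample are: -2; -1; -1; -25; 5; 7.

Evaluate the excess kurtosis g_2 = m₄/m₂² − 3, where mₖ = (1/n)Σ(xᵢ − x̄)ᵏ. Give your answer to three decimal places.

0.540

x̄ = -2.8333
Σ(xᵢ − x̄)² = 656.8333 ⇒ m₂ = 109.47222
Σ(xᵢ − x̄)⁴ = 254573.8194 ⇒ m₄ = 42428.96991
m₂² = 11984.16744
g_2 = m₄/m₂² − 3 = 3.54042 − 3 ≈ 0.540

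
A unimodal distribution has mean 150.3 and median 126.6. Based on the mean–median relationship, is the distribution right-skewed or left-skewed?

right-skewed

mean − median = 150.3 − 126.6 = 23.7
mean > median ⇒ the longer tail is on the right ⇒ right-skewed (positively skewed).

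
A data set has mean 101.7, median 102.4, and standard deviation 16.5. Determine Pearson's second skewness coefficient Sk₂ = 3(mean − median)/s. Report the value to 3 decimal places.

Sk₂ = 3(101.7 − 102.4) / 16.5 = 3 × -0.7000 / 16.5
    = -2.1000 / 16.5 ≈ -0.127

-0.127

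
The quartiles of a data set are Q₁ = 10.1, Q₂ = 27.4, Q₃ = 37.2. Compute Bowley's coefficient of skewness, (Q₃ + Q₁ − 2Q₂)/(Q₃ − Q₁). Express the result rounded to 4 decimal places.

-0.2768

numerator: Q₃ + Q₁ − 2Q₂ = 37.2 + 10.1 − 2×27.4 = -7.5000
denominator: Q₃ − Q₁ = 37.2 − 10.1 = 27.1000
Bowley skewness = -7.5000 / 27.1000 ≈ -0.2768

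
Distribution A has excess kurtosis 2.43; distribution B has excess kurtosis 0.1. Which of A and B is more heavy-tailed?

A

Higher excess kurtosis ⇒ heavier tails relative to the normal distribution.
2.43 vs 0.1: the larger is 2.43, so A has heavier tails.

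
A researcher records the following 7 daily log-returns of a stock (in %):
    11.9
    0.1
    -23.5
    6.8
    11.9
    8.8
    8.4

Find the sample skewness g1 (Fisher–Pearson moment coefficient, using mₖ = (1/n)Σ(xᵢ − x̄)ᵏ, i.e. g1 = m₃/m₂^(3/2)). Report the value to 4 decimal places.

x̄ = (11.9 + 0.1 - 23.5 + 6.8 + 11.9 + 8.8 + 8.4) / 7 = 3.4857
deviations (xᵢ − x̄): 8.4143, -3.3857, -26.9857, 3.3143, 8.4143, 5.3143, 4.9143
Σ(xᵢ − x̄)² = 944.6686 ⇒ m₂ = 944.6686/7 = 134.95265
Σ(xᵢ − x̄)³ = -18193.9472 ⇒ m₃ = -18193.9472/7 = -2599.13531
m₂^(3/2) = 134.95265^(1.5) = 1567.73314
g1 = m₃ / m₂^(3/2) = -2599.13531 / 1567.73314 ≈ -1.6579

-1.6579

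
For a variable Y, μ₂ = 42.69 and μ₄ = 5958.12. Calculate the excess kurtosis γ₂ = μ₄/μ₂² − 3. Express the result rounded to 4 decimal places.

μ₂² = 42.69² = 1822.43610
μ₄/μ₂² = 5958.12 / 1822.43610 = 3.26932
γ₂ = 3.26932 − 3 ≈ 0.2693

0.2693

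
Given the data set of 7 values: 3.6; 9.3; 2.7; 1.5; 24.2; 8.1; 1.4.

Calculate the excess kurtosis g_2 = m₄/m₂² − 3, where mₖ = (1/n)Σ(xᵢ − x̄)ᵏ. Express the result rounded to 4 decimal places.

0.8558

x̄ = 7.2571
Σ(xᵢ − x̄)² = 393.5371 ⇒ m₂ = 56.21959
Σ(xᵢ − x̄)⁴ = 85307.2531 ⇒ m₄ = 12186.75045
m₂² = 3160.64251
g_2 = m₄/m₂² − 3 = 3.85578 − 3 ≈ 0.8558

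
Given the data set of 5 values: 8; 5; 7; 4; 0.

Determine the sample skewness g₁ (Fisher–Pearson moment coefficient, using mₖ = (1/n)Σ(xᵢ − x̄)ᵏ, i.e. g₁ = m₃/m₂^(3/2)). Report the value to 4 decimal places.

x̄ = (8 + 5 + 7 + 4 + 0) / 5 = 4.8000
deviations (xᵢ − x̄): 3.2000, 0.2000, 2.2000, -0.8000, -4.8000
Σ(xᵢ − x̄)² = 38.8000 ⇒ m₂ = 38.8000/5 = 7.76000
Σ(xᵢ − x̄)³ = -67.6800 ⇒ m₃ = -67.6800/5 = -13.53600
m₂^(3/2) = 7.76000^(1.5) = 21.61686
g₁ = m₃ / m₂^(3/2) = -13.53600 / 21.61686 ≈ -0.6262

-0.6262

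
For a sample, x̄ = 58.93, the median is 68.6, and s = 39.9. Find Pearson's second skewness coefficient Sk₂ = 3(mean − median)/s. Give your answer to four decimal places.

-0.7271

Sk₂ = 3(58.93 − 68.6) / 39.9 = 3 × -9.6700 / 39.9
    = -29.0100 / 39.9 ≈ -0.7271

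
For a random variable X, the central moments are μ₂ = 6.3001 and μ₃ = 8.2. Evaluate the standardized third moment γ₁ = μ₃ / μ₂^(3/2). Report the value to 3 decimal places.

σ = √μ₂ = √6.3001 = 2.51000
σ³ = μ₂^(3/2) = 15.81325
γ₁ = μ₃/σ³ = 8.2 / 15.81325 ≈ 0.519

0.519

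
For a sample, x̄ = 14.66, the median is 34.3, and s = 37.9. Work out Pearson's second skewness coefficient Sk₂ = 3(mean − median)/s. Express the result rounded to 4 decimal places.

-1.5546

Sk₂ = 3(14.66 − 34.3) / 37.9 = 3 × -19.6400 / 37.9
    = -58.9200 / 37.9 ≈ -1.5546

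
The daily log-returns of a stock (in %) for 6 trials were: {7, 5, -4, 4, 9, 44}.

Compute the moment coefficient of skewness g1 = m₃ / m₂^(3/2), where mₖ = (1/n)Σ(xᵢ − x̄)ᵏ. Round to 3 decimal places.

x̄ = (7 + 5 - 4 + 4 + 9 + 44) / 6 = 10.8333
deviations (xᵢ − x̄): -3.8333, -5.8333, -14.8333, -6.8333, -1.8333, 33.1667
Σ(xᵢ − x̄)² = 1418.8333 ⇒ m₂ = 1418.8333/6 = 236.47222
Σ(xᵢ − x̄)³ = 32640.4444 ⇒ m₃ = 32640.4444/6 = 5440.07407
m₂^(3/2) = 236.47222^(1.5) = 3636.38786
g1 = m₃ / m₂^(3/2) = 5440.07407 / 3636.38786 ≈ 1.496

1.496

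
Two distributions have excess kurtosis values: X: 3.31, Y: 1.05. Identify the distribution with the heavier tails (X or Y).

X

Higher excess kurtosis ⇒ heavier tails relative to the normal distribution.
3.31 vs 1.05: the larger is 3.31, so X has heavier tails.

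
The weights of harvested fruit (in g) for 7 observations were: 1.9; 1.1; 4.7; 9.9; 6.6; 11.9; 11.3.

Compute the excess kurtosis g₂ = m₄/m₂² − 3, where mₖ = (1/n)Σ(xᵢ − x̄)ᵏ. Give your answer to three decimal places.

-1.551

x̄ = 6.7714
Σ(xᵢ − x̄)² = 116.8143 ⇒ m₂ = 16.68776
Σ(xᵢ − x̄)⁴ = 2824.3460 ⇒ m₄ = 403.47800
m₂² = 278.48117
g₂ = m₄/m₂² − 3 = 1.44885 − 3 ≈ -1.551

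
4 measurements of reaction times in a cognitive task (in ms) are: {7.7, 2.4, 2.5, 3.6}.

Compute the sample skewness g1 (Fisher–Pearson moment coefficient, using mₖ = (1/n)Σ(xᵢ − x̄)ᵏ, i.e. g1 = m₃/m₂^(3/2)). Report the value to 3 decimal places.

x̄ = (7.7 + 2.4 + 2.5 + 3.6) / 4 = 4.0500
deviations (xᵢ − x̄): 3.6500, -1.6500, -1.5500, -0.4500
Σ(xᵢ − x̄)² = 18.6500 ⇒ m₂ = 18.6500/4 = 4.66250
Σ(xᵢ − x̄)³ = 40.3200 ⇒ m₃ = 40.3200/4 = 10.08000
m₂^(3/2) = 4.66250^(1.5) = 10.06765
g1 = m₃ / m₂^(3/2) = 10.08000 / 10.06765 ≈ 1.001

1.001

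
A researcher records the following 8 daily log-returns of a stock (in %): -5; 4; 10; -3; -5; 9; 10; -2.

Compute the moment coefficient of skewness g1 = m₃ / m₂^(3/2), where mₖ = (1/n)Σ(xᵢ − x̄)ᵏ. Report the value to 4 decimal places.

x̄ = (-5 + 4 + 10 - 3 - 5 + 9 + 10 - 2) / 8 = 2.2500
deviations (xᵢ − x̄): -7.2500, 1.7500, 7.7500, -5.2500, -7.2500, 6.7500, 7.7500, -4.2500
Σ(xᵢ − x̄)² = 319.5000 ⇒ m₂ = 319.5000/8 = 39.93750
Σ(xᵢ − x̄)³ = 260.2500 ⇒ m₃ = 260.2500/8 = 32.53125
m₂^(3/2) = 39.93750^(1.5) = 252.38952
g1 = m₃ / m₂^(3/2) = 32.53125 / 252.38952 ≈ 0.1289

0.1289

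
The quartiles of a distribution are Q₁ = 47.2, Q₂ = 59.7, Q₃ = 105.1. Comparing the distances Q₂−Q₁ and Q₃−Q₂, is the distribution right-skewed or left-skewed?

Q₂ − Q₁ = 12.5;  Q₃ − Q₂ = 45.4
Q₃ − Q₂ > Q₂ − Q₁ ⇒ the upper half is more spread out ⇒ right-skewed.

right-skewed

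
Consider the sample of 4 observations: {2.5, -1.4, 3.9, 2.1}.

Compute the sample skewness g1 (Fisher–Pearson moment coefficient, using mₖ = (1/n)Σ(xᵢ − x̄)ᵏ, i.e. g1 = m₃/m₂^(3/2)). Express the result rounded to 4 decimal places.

x̄ = (2.5 - 1.4 + 3.9 + 2.1) / 4 = 1.7750
deviations (xᵢ − x̄): 0.7250, -3.1750, 2.1250, 0.3250
Σ(xᵢ − x̄)² = 15.2275 ⇒ m₂ = 15.2275/4 = 3.80688
Σ(xᵢ − x̄)³ = -21.9949 ⇒ m₃ = -21.9949/4 = -5.49872
m₂^(3/2) = 3.80688^(1.5) = 7.42768
g1 = m₃ / m₂^(3/2) = -5.49872 / 7.42768 ≈ -0.7403

-0.7403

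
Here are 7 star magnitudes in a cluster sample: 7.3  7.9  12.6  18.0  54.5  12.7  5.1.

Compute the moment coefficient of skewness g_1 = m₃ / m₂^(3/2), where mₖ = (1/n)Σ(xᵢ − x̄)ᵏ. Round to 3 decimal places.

1.783

x̄ = (7.3 + 7.9 + 12.6 + 18.0 + 54.5 + 12.7 + 5.1) / 7 = 16.8714
deviations (xᵢ − x̄): -9.5714, -8.9714, -4.2714, 1.1286, 37.6286, -4.1714, -11.7714
Σ(xᵢ − x̄)² = 1763.4943 ⇒ m₂ = 1763.4943/7 = 251.92776
Σ(xᵢ − x̄)³ = 49899.5008 ⇒ m₃ = 49899.5008/7 = 7128.50012
m₂^(3/2) = 251.92776^(1.5) = 3998.65583
g_1 = m₃ / m₂^(3/2) = 7128.50012 / 3998.65583 ≈ 1.783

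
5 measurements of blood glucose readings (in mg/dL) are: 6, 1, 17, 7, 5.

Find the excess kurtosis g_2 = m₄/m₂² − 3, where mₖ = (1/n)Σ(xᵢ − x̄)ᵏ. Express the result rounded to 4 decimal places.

x̄ = 7.2000
Σ(xᵢ − x̄)² = 140.8000 ⇒ m₂ = 28.16000
Σ(xᵢ − x̄)⁴ = 10726.8160 ⇒ m₄ = 2145.36320
m₂² = 792.98560
g_2 = m₄/m₂² − 3 = 2.70543 − 3 ≈ -0.2946

-0.2946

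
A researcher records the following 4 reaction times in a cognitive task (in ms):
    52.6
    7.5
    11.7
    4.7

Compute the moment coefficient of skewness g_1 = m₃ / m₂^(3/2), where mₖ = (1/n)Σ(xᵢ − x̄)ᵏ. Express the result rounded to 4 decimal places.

1.0990

x̄ = (52.6 + 7.5 + 11.7 + 4.7) / 4 = 19.1250
deviations (xᵢ − x̄): 33.4750, -11.6250, -7.4250, -14.4250
Σ(xᵢ − x̄)² = 1518.9275 ⇒ m₂ = 1518.9275/4 = 379.73188
Σ(xᵢ − x̄)³ = 32529.3514 ⇒ m₃ = 32529.3514/4 = 8132.33784
m₂^(3/2) = 379.73188^(1.5) = 7399.72501
g_1 = m₃ / m₂^(3/2) = 8132.33784 / 7399.72501 ≈ 1.0990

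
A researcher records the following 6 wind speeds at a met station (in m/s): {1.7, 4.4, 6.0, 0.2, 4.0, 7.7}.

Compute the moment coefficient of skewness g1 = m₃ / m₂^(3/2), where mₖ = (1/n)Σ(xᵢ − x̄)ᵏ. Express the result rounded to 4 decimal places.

x̄ = (1.7 + 4.4 + 6.0 + 0.2 + 4.0 + 7.7) / 6 = 4.0000
deviations (xᵢ − x̄): -2.3000, 0.4000, 2.0000, -3.8000, 0.0000, 3.7000
Σ(xᵢ − x̄)² = 37.5800 ⇒ m₂ = 37.5800/6 = 6.26333
Σ(xᵢ − x̄)³ = -8.3220 ⇒ m₃ = -8.3220/6 = -1.38700
m₂^(3/2) = 6.26333^(1.5) = 15.67503
g1 = m₃ / m₂^(3/2) = -1.38700 / 15.67503 ≈ -0.0885

-0.0885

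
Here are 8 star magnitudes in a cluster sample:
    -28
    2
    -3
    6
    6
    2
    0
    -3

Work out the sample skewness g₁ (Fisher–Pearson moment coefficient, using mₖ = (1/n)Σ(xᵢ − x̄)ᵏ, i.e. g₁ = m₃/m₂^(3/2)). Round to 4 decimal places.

-1.8292

x̄ = (-28 + 2 - 3 + 6 + 6 + 2 + 0 - 3) / 8 = -2.2500
deviations (xᵢ − x̄): -25.7500, 4.2500, -0.7500, 8.2500, 8.2500, 4.2500, 2.2500, -0.7500
Σ(xᵢ − x̄)² = 841.5000 ⇒ m₂ = 841.5000/8 = 105.18750
Σ(xᵢ − x̄)³ = -15786.7500 ⇒ m₃ = -15786.7500/8 = -1973.34375
m₂^(3/2) = 105.18750^(1.5) = 1078.81307
g₁ = m₃ / m₂^(3/2) = -1973.34375 / 1078.81307 ≈ -1.8292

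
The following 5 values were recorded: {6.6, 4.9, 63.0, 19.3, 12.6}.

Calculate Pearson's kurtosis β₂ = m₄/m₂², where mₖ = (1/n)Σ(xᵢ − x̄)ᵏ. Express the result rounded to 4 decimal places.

x̄ = 21.2800
Σ(xᵢ − x̄)² = 2303.6280 ⇒ m₂ = 460.72560
Σ(xᵢ − x̄)⁴ = 3153663.9260 ⇒ m₄ = 630732.78521
m₂² = 212268.07850
β₂ = m₄/m₂² = 630732.78521 / 212268.07850 ≈ 2.9714

2.9714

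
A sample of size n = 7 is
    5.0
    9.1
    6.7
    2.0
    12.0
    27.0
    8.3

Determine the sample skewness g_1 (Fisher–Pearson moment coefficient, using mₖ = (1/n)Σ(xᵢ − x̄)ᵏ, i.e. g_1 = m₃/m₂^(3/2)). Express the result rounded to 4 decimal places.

1.4155

x̄ = (5.0 + 9.1 + 6.7 + 2.0 + 12.0 + 27.0 + 8.3) / 7 = 10.0143
deviations (xᵢ − x̄): -5.0143, -0.9143, -3.3143, -8.0143, 1.9857, 16.9857, -1.7143
Σ(xᵢ − x̄)² = 396.5886 ⇒ m₂ = 396.5886/7 = 56.65551
Σ(xᵢ − x̄)³ = 4225.4243 ⇒ m₃ = 4225.4243/7 = 603.63205
m₂^(3/2) = 56.65551^(1.5) = 426.44520
g_1 = m₃ / m₂^(3/2) = 603.63205 / 426.44520 ≈ 1.4155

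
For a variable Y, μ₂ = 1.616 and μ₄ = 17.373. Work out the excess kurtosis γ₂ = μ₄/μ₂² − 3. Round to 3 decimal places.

μ₂² = 1.616² = 2.61146
μ₄/μ₂² = 17.373 / 2.61146 = 6.65261
γ₂ = 6.65261 − 3 ≈ 3.653

3.653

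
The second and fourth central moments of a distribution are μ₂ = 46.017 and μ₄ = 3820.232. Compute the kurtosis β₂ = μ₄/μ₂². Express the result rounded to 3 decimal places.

μ₂² = 46.017² = 2117.56429
μ₄/μ₂² = 3820.232 / 2117.56429 = 1.80407
β₂ ≈ 1.804

1.804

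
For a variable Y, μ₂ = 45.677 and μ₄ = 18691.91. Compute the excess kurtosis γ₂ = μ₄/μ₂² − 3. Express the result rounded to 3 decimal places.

5.959

μ₂² = 45.677² = 2086.38833
μ₄/μ₂² = 18691.91 / 2086.38833 = 8.95898
γ₂ = 8.95898 − 3 ≈ 5.959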